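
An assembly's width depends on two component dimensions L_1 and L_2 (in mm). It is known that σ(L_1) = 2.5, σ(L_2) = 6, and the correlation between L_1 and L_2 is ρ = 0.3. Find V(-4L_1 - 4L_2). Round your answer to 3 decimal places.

V(L_1) = (2.5)² = 6.25;  V(L_2) = (6)² = 36
Cov(L_1,L_2) = ρ·σ(L_1)·σ(L_2) = 0.3·2.5·6 = 4.5
V(-4L_1 - 4L_2) = (-4)²·V(L_1) + (-4)²·V(L_2) + 2·(-4)·(-4)·Cov(L_1,L_2)
= 16·6.25 + 16·36 + 32·4.5 = 820

820.000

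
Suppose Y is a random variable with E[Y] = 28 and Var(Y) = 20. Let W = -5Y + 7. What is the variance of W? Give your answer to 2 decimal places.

500.00

Var(-5Y + 7) = (-5)²·Var(Y) = 25·20 = 500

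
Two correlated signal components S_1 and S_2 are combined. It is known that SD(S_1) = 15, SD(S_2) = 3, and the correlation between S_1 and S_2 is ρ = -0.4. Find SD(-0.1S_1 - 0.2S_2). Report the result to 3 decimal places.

Var(S_1) = (15)² = 225;  Var(S_2) = (3)² = 9
Cov(S_1,S_2) = ρ·SD(S_1)·SD(S_2) = -0.4·15·3 = -18
Var(-0.1S_1 - 0.2S_2) = (-0.1)²·Var(S_1) + (-0.2)²·Var(S_2) + 2·(-0.1)·(-0.2)·Cov(S_1,S_2)
= 0.01·225 + 0.04·9 + 0.04·-18 = 1.89
SD(-0.1S_1 - 0.2S_2) = √1.89 ≈ 1.375

1.375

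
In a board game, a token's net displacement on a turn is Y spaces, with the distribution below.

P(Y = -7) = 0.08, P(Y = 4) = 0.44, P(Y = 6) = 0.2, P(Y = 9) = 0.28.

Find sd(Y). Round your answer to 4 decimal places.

4.0784

E[Y] = (-7)(0.08) + (4)(0.44) + (6)(0.2) + (9)(0.28) = 4.92
E[Y²] = (-7)²(0.08) + (4)²(0.44) + (6)²(0.2) + (9)²(0.28) = 40.84
Var(Y) = E[Y²] − (E[Y])² = 40.84 − (4.92)² = 16.6336
sd(Y) = √16.6336 ≈ 4.0784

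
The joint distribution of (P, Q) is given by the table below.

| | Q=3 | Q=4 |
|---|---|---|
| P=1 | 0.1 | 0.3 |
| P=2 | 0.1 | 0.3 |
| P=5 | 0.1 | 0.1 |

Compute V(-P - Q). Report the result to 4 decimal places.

E[P] = 2.2,  E[Q] = 3.7,  E[PQ] = 8
V(P) = 7 − (2.2)² = 2.16;  V(Q) = 13.9 − (3.7)² = 0.21
Cov(P,Q) = 8 − (2.2)(3.7) = -0.14
V(-P - Q) = (-1)²·2.16 + (-1)²·0.21 + 2·(-1)·(-1)·-0.14 = 2.09

2.0900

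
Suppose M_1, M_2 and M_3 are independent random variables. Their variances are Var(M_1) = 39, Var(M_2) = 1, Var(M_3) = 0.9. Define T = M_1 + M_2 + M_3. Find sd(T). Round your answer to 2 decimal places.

By independence, Var(T) = (1)²Var(M_1) + (1)²Var(M_2) + (1)²Var(M_3)
= (1)²·39 + (1)²·1 + (1)²·0.9 = 40.9
sd(T) = √40.9 ≈ 6.40

6.40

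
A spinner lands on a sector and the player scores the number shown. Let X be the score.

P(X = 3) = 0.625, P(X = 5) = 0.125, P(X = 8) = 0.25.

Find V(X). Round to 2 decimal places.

E[X] = (3)(0.625) + (5)(0.125) + (8)(0.25) = 4.5
E[X²] = (3)²(0.625) + (5)²(0.125) + (8)²(0.25) = 24.75
V(X) = E[X²] − (E[X])² = 24.75 − (4.5)² = 4.5

4.50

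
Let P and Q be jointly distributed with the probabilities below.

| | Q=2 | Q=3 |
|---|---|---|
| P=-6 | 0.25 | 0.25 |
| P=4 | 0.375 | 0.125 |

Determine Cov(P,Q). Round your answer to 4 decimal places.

E[P] = -1,  E[Q] = 2.375
E[PQ] = -3
Cov(P,Q) = E[PQ] − E[P]E[Q] = -3 − (-1)(2.375) = -0.625

-0.6250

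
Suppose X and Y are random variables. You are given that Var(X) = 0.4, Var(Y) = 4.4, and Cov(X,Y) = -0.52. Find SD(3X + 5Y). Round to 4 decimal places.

Var(3X + 5Y) = (3)²·Var(X) + (5)²·Var(Y) + 2·(3)·(5)·Cov(X,Y)
= 9·0.4 + 25·4.4 + 30·-0.52 = 98
SD(3X + 5Y) = √98 ≈ 9.8995

9.8995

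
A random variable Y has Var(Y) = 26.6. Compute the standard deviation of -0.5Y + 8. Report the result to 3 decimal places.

2.579

Var(-0.5Y + 8) = (-0.5)²·26.6 = 6.65
SD(-0.5Y + 8) = √6.65 ≈ 2.579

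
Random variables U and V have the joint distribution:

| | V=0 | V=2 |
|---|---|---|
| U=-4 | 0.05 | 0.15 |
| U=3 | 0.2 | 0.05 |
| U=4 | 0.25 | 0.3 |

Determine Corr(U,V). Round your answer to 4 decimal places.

E[U] = 2.15,  E[V] = 1
E[UV] = 1.5
cov(U,V) = E[UV] − E[U]E[V] = 1.5 − (2.15)(1) = -0.65
var(U) = 9.6275,  var(V) = 1
ρ = -0.65 / √(9.6275·1) ≈ -0.2095

-0.2095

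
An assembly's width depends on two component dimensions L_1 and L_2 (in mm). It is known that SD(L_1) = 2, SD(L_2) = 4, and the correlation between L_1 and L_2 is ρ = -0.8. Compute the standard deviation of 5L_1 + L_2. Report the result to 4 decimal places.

7.2111

var(L_1) = (2)² = 4;  var(L_2) = (4)² = 16
cov(L_1,L_2) = ρ·SD(L_1)·SD(L_2) = -0.8·2·4 = -6.4
var(5L_1 + L_2) = (5)²·var(L_1) + (1)²·var(L_2) + 2·(5)·(1)·cov(L_1,L_2)
= 25·4 + 1·16 + 10·-6.4 = 52
SD(5L_1 + L_2) = √52 ≈ 7.2111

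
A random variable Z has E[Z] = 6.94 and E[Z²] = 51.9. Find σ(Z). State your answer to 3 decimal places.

1.933

V(Z) = 51.9 − (6.94)² = 3.7364
σ(Z) = √3.7364 ≈ 1.933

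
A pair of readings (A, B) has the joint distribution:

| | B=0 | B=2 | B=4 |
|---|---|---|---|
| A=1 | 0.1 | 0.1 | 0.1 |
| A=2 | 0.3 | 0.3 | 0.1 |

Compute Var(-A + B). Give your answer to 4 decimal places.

E[A] = 1.7,  E[B] = 1.6,  E[AB] = 2.6
Var(A) = 3.1 − (1.7)² = 0.21;  Var(B) = 4.8 − (1.6)² = 2.24
cov(A,B) = 2.6 − (1.7)(1.6) = -0.12
Var(-A + B) = (-1)²·0.21 + (1)²·2.24 + 2·(-1)·(1)·-0.12 = 2.69

2.6900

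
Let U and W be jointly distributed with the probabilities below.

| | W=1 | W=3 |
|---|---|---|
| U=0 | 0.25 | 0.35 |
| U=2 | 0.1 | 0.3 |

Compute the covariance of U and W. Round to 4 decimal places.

E[U] = 0.8,  E[W] = 2.3
E[UW] = 2
cov(U,W) = E[UW] − E[U]E[W] = 2 − (0.8)(2.3) = 0.16

0.1600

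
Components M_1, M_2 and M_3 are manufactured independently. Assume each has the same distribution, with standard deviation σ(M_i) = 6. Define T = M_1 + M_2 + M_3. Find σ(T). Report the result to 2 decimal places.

10.39

Var(M_i) = (6)² = 36
By independence, Var(T) = (1)²Var(M_1) + (1)²Var(M_2) + (1)²Var(M_3)
= (1)²·36 + (1)²·36 + (1)²·36 = 108
σ(T) = √108 ≈ 10.39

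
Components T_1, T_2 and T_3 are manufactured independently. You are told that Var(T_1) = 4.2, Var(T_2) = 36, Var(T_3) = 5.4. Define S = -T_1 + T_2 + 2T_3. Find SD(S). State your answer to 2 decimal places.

7.86

By independence, Var(S) = (-1)²Var(T_1) + (1)²Var(T_2) + (2)²Var(T_3)
= (-1)²·4.2 + (1)²·36 + (2)²·5.4 = 61.8
SD(S) = √61.8 ≈ 7.86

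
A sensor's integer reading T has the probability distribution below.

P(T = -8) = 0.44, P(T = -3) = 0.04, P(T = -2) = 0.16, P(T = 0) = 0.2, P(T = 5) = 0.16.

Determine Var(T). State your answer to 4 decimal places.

23.1744

E[T] = (-8)(0.44) + (-3)(0.04) + (-2)(0.16) + (0)(0.2) + (5)(0.16) = -3.16
E[T²] = (-8)²(0.44) + (-3)²(0.04) + (-2)²(0.16) + (0)²(0.2) + (5)²(0.16) = 33.16
Var(T) = E[T²] − (E[T])² = 33.16 − (-3.16)² = 23.1744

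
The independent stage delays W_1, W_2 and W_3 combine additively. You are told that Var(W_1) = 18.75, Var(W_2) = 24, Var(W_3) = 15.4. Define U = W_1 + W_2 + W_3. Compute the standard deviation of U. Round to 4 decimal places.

7.6256

By independence, Var(U) = (1)²Var(W_1) + (1)²Var(W_2) + (1)²Var(W_3)
= (1)²·18.75 + (1)²·24 + (1)²·15.4 = 58.15
SD(U) = √58.15 ≈ 7.6256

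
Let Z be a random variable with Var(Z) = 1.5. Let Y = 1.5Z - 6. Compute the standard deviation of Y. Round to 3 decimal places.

Var(1.5Z - 6) = (1.5)²·1.5 = 3.375
SD(Y) = √3.375 ≈ 1.837

1.837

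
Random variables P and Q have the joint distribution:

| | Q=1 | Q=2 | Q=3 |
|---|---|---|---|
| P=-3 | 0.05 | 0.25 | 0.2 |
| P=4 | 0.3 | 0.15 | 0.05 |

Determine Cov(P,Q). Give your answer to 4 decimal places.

E[P] = 0.5,  E[Q] = 1.9
E[PQ] = -0.45
Cov(P,Q) = E[PQ] − E[P]E[Q] = -0.45 − (0.5)(1.9) = -1.4

-1.4000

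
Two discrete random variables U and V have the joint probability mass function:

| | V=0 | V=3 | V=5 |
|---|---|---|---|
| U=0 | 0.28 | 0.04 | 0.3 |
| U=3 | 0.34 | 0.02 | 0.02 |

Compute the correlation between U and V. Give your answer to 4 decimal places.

E[U] = 1.14,  E[V] = 1.78
E[UV] = 0.48
Cov(U,V) = E[UV] − E[U]E[V] = 0.48 − (1.14)(1.78) = -1.5492
Var(U) = 2.1204,  Var(V) = 5.3716
ρ = -1.5492 / √(2.1204·5.3716) ≈ -0.4590

-0.4590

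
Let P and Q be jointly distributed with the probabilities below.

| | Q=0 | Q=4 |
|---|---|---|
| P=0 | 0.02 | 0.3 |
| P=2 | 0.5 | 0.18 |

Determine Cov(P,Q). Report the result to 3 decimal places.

-1.171

E[P] = 1.36,  E[Q] = 1.92
E[PQ] = 1.44
Cov(P,Q) = E[PQ] − E[P]E[Q] = 1.44 − (1.36)(1.92) = -1.1712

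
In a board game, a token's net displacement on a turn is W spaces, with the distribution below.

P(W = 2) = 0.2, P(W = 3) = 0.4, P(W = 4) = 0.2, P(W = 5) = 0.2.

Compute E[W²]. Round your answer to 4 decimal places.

E[W²] = (2)²(0.2) + (3)²(0.4) + (4)²(0.2) + (5)²(0.2) = 12.6

12.6000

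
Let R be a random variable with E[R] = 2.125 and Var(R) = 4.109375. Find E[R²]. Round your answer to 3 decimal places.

8.625

E[R²] = Var(R) + (E[R])² = 4.109375 + (2.125)² = 8.625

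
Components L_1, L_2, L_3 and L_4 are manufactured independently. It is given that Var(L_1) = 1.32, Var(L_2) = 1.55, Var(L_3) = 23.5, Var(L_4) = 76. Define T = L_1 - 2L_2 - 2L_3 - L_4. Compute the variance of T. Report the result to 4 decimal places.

177.5200

By independence, Var(T) = (1)²Var(L_1) + (-2)²Var(L_2) + (-2)²Var(L_3) + (-1)²Var(L_4)
= (1)²·1.32 + (-2)²·1.55 + (-2)²·23.5 + (-1)²·76 = 177.52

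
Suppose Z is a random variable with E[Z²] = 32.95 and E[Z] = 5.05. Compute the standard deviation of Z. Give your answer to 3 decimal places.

2.729

Var(Z) = 32.95 − (5.05)² = 7.4475
SD(Z) = √7.4475 ≈ 2.729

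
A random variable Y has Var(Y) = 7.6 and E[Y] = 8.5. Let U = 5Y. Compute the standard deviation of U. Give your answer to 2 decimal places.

Var(5Y) = (5)²·7.6 = 190
σ(U) = √190 ≈ 13.78

13.78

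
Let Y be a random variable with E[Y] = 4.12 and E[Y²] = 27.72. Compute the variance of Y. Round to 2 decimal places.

10.75

Var(Y) = 27.72 − (4.12)² = 10.7456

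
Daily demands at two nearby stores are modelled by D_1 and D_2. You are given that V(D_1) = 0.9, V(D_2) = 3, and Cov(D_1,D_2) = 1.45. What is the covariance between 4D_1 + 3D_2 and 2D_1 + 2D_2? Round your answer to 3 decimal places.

Cov(4D_1 + 3D_2, 2D_1 + 2D_2) = (4)(2)V(D_1) + (3)(2)V(D_2) + [(4)(2) + (3)(2)]Cov(D_1,D_2)
= 8·0.9 + 6·3 + 14·1.45 = 45.5

45.500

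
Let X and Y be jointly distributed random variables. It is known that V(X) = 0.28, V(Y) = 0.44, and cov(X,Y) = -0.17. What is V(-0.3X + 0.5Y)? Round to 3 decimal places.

0.186

V(-0.3X + 0.5Y) = (-0.3)²·V(X) + (0.5)²·V(Y) + 2·(-0.3)·(0.5)·cov(X,Y)
= 0.09·0.28 + 0.25·0.44 + -0.3·-0.17 = 0.1862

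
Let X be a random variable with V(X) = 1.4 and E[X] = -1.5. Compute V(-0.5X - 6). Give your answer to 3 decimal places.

0.350

V(-0.5X - 6) = (-0.5)²·V(X) = 0.25·1.4 = 0.35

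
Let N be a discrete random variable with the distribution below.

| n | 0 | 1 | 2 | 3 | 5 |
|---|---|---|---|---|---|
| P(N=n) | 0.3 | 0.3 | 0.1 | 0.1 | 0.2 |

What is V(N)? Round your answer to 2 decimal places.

3.36

E[N] = (0)(0.3) + (1)(0.3) + (2)(0.1) + (3)(0.1) + (5)(0.2) = 1.8
E[N²] = (0)²(0.3) + (1)²(0.3) + (2)²(0.1) + (3)²(0.1) + (5)²(0.2) = 6.6
V(N) = E[N²] − (E[N])² = 6.6 − (1.8)² = 3.36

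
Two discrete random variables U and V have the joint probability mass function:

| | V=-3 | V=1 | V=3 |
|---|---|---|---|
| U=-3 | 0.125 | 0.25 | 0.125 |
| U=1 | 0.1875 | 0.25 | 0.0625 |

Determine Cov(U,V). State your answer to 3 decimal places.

E[U] = -1,  E[V] = 0.125
E[UV] = -0.875
Cov(U,V) = E[UV] − E[U]E[V] = -0.875 − (-1)(0.125) = -0.75

-0.750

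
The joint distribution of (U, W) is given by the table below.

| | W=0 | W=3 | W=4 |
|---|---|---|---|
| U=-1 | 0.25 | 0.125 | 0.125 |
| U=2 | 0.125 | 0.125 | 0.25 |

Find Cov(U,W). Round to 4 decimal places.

E[U] = 0.5,  E[W] = 2.25
E[UW] = 1.875
Cov(U,W) = E[UW] − E[U]E[W] = 1.875 − (0.5)(2.25) = 0.75

0.7500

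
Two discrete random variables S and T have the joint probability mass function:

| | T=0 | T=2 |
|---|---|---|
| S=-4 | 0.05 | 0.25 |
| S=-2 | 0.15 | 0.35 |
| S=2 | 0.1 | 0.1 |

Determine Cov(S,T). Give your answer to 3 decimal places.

E[S] = -1.8,  E[T] = 1.4
E[ST] = -3
Cov(S,T) = E[ST] − E[S]E[T] = -3 − (-1.8)(1.4) = -0.48

-0.480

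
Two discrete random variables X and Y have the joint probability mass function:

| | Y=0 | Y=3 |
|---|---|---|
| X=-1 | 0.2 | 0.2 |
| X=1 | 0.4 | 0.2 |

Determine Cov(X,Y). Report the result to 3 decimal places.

E[X] = 0.2,  E[Y] = 1.2
E[XY] = 0
Cov(X,Y) = E[XY] − E[X]E[Y] = 0 − (0.2)(1.2) = -0.24

-0.240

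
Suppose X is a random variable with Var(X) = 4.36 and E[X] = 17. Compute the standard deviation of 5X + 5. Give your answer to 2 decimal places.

10.44

Var(5X + 5) = (5)²·4.36 = 109
σ(5X + 5) = √109 ≈ 10.44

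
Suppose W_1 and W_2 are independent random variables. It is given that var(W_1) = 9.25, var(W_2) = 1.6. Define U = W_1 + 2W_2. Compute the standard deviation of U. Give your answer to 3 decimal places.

3.956

By independence, var(U) = (1)²var(W_1) + (2)²var(W_2)
= (1)²·9.25 + (2)²·1.6 = 15.65
SD(U) = √15.65 ≈ 3.956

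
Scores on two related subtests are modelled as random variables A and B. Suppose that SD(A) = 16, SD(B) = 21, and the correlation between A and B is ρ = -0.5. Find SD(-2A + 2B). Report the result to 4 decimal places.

64.2806

Var(A) = (16)² = 256;  Var(B) = (21)² = 441
Cov(A,B) = ρ·SD(A)·SD(B) = -0.5·16·21 = -168
Var(-2A + 2B) = (-2)²·Var(A) + (2)²·Var(B) + 2·(-2)·(2)·Cov(A,B)
= 4·256 + 4·441 + -8·-168 = 4132
SD(-2A + 2B) = √4132 ≈ 64.2806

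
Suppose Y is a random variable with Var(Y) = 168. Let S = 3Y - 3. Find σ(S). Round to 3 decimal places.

38.884

Var(3Y - 3) = (3)²·168 = 1512
σ(S) = √1512 ≈ 38.884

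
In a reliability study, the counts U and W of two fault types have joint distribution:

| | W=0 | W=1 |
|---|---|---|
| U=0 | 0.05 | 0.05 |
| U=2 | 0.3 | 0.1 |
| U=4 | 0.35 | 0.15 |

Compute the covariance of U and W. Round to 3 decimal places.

-0.040

E[U] = 2.8,  E[W] = 0.3
E[UW] = 0.8
Cov(U,W) = E[UW] − E[U]E[W] = 0.8 − (2.8)(0.3) = -0.04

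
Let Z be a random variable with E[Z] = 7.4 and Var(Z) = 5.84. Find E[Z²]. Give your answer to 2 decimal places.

60.60

E[Z²] = Var(Z) + (E[Z])² = 5.84 + (7.4)² = 60.6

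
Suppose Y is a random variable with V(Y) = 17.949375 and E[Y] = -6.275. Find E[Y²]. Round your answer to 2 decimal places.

57.33

E[Y²] = V(Y) + (E[Y])² = 17.949375 + (-6.275)² = 57.325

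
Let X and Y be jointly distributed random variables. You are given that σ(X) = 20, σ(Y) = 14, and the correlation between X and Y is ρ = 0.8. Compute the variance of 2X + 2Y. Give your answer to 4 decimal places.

V(X) = (20)² = 400;  V(Y) = (14)² = 196
cov(X,Y) = ρ·σ(X)·σ(Y) = 0.8·20·14 = 224
V(2X + 2Y) = (2)²·V(X) + (2)²·V(Y) + 2·(2)·(2)·cov(X,Y)
= 4·400 + 4·196 + 8·224 = 4176

4176.0000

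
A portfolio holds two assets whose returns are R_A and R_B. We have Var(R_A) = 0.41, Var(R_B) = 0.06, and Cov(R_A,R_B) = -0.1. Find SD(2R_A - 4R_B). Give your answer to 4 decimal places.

Var(2R_A - 4R_B) = (2)²·Var(R_A) + (-4)²·Var(R_B) + 2·(2)·(-4)·Cov(R_A,R_B)
= 4·0.41 + 16·0.06 + -16·-0.1 = 4.2
SD(2R_A - 4R_B) = √4.2 ≈ 2.0494

2.0494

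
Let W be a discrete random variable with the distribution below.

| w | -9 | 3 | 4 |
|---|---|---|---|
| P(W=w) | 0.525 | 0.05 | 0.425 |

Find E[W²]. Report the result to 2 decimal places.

E[W²] = (-9)²(0.525) + (3)²(0.05) + (4)²(0.425) = 49.775

49.78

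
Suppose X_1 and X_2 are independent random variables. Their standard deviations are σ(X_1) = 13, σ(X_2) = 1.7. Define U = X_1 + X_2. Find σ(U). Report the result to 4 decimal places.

Var(X_1) = 169, Var(X_2) = 2.89
By independence, Var(U) = (1)²Var(X_1) + (1)²Var(X_2)
= (1)²·169 + (1)²·2.89 = 171.89
σ(U) = √171.89 ≈ 13.1107

13.1107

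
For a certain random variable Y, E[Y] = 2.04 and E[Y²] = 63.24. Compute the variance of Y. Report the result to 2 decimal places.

V(Y) = 63.24 − (2.04)² = 59.0784

59.08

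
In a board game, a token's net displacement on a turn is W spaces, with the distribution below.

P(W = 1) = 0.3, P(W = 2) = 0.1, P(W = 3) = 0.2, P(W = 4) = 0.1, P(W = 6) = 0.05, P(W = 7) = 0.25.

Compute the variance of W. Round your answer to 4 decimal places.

E[W] = (1)(0.3) + (2)(0.1) + (3)(0.2) + (4)(0.1) + (6)(0.05) + (7)(0.25) = 3.55
E[W²] = (1)²(0.3) + (2)²(0.1) + (3)²(0.2) + (4)²(0.1) + (6)²(0.05) + (7)²(0.25) = 18.15
V(W) = E[W²] − (E[W])² = 18.15 − (3.55)² = 5.5475

5.5475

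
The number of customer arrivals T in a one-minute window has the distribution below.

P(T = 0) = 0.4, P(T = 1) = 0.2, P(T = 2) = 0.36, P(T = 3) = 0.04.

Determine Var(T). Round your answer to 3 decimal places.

0.918

E[T] = (0)(0.4) + (1)(0.2) + (2)(0.36) + (3)(0.04) = 1.04
E[T²] = (0)²(0.4) + (1)²(0.2) + (2)²(0.36) + (3)²(0.04) = 2
Var(T) = E[T²] − (E[T])² = 2 − (1.04)² = 0.9184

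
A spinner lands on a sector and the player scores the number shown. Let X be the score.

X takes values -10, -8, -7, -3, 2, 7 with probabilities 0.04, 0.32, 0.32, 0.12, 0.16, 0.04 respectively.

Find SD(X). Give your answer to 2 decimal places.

4.39

E[X] = (-10)(0.04) + (-8)(0.32) + (-7)(0.32) + (-3)(0.12) + (2)(0.16) + (7)(0.04) = -4.96
E[X²] = (-10)²(0.04) + (-8)²(0.32) + (-7)²(0.32) + (-3)²(0.12) + (2)²(0.16) + (7)²(0.04) = 43.84
Var(X) = E[X²] − (E[X])² = 43.84 − (-4.96)² = 19.2384
SD(X) = √19.2384 ≈ 4.39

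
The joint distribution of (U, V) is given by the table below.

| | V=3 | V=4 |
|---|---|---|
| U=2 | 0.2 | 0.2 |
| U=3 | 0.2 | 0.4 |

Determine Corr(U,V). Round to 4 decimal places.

E[U] = 2.6,  E[V] = 3.6
E[UV] = 9.4
cov(U,V) = E[UV] − E[U]E[V] = 9.4 − (2.6)(3.6) = 0.04
var(U) = 0.24,  var(V) = 0.24
ρ = 0.04 / √(0.24·0.24) ≈ 0.1667

0.1667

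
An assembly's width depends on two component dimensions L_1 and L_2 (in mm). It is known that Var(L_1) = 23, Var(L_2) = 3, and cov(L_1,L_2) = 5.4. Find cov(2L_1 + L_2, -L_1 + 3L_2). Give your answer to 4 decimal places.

-10.0000

cov(2L_1 + L_2, -L_1 + 3L_2) = (2)(-1)Var(L_1) + (1)(3)Var(L_2) + [(2)(3) + (1)(-1)]cov(L_1,L_2)
= -2·23 + 3·3 + 5·5.4 = -10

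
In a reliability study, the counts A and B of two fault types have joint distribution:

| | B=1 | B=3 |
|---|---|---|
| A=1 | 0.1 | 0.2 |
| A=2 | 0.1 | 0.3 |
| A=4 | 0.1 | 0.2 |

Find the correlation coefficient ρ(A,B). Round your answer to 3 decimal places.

-0.018

E[A] = 2.3,  E[B] = 2.4
E[AB] = 5.5
Cov(A,B) = E[AB] − E[A]E[B] = 5.5 − (2.3)(2.4) = -0.02
V(A) = 1.41,  V(B) = 0.84
ρ = -0.02 / √(1.41·0.84) ≈ -0.018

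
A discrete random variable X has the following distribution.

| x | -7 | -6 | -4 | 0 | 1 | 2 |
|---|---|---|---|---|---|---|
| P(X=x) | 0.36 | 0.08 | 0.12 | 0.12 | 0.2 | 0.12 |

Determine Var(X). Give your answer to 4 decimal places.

E[X] = (-7)(0.36) + (-6)(0.08) + (-4)(0.12) + (0)(0.12) + (1)(0.2) + (2)(0.12) = -3.04
E[X²] = (-7)²(0.36) + (-6)²(0.08) + (-4)²(0.12) + (0)²(0.12) + (1)²(0.2) + (2)²(0.12) = 23.12
Var(X) = E[X²] − (E[X])² = 23.12 − (-3.04)² = 13.8784

13.8784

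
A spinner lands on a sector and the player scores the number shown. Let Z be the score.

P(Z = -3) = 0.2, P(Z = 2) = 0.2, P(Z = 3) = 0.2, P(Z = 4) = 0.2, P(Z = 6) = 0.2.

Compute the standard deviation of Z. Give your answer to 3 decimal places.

E[Z] = (-3)(0.2) + (2)(0.2) + (3)(0.2) + (4)(0.2) + (6)(0.2) = 2.4
E[Z²] = (-3)²(0.2) + (2)²(0.2) + (3)²(0.2) + (4)²(0.2) + (6)²(0.2) = 14.8
Var(Z) = E[Z²] − (E[Z])² = 14.8 − (2.4)² = 9.04
sd(Z) = √9.04 ≈ 3.007

3.007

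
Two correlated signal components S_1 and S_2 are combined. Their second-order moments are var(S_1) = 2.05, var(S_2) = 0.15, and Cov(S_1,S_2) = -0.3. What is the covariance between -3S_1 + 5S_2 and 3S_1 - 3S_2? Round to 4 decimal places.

-27.9000

Cov(-3S_1 + 5S_2, 3S_1 - 3S_2) = (-3)(3)var(S_1) + (5)(-3)var(S_2) + [(-3)(-3) + (5)(3)]Cov(S_1,S_2)
= -9·2.05 + -15·0.15 + 24·-0.3 = -27.9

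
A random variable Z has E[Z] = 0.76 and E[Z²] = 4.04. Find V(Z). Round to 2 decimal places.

V(Z) = 4.04 − (0.76)² = 3.4624

3.46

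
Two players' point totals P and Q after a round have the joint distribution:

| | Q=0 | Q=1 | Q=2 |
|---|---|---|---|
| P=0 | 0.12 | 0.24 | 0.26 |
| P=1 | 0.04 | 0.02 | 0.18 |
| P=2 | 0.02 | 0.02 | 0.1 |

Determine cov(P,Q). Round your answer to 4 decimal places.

E[P] = 0.52,  E[Q] = 1.36
E[PQ] = 0.82
cov(P,Q) = E[PQ] − E[P]E[Q] = 0.82 − (0.52)(1.36) = 0.1128

0.1128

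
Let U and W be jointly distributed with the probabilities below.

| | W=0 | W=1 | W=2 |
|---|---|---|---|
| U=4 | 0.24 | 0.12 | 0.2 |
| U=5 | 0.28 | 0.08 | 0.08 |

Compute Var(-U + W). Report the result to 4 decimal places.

E[U] = 4.44,  E[W] = 0.76,  E[UW] = 3.28
Var(U) = 19.96 − (4.44)² = 0.2464;  Var(W) = 1.32 − (0.76)² = 0.7424
cov(U,W) = 3.28 − (4.44)(0.76) = -0.0944
Var(-U + W) = (-1)²·0.2464 + (1)²·0.7424 + 2·(-1)·(1)·-0.0944 = 1.1776

1.1776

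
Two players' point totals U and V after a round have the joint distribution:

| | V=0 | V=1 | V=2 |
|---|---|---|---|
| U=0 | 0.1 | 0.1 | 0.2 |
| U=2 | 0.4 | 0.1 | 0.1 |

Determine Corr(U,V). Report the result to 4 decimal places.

E[U] = 1.2,  E[V] = 0.8
E[UV] = 0.6
Cov(U,V) = E[UV] − E[U]E[V] = 0.6 − (1.2)(0.8) = -0.36
var(U) = 0.96,  var(V) = 0.76
ρ = -0.36 / √(0.96·0.76) ≈ -0.4215

-0.4215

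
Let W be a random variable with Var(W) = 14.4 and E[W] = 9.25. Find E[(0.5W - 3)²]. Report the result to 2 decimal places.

6.24

E[0.5W - 3] = 0.5·9.25 − 3 = 1.625
Var(0.5W - 3) = (0.5)²·14.4 = 3.6
E[(0.5W - 3)²] = Var((0.5W - 3)) + (E[(0.5W - 3)])² = 3.6 + (1.625)² = 6.240625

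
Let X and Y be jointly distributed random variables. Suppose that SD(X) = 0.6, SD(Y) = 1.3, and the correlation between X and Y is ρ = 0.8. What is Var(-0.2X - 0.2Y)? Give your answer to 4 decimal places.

0.1319

Var(X) = (0.6)² = 0.36;  Var(Y) = (1.3)² = 1.69
cov(X,Y) = ρ·SD(X)·SD(Y) = 0.8·0.6·1.3 = 0.624
Var(-0.2X - 0.2Y) = (-0.2)²·Var(X) + (-0.2)²·Var(Y) + 2·(-0.2)·(-0.2)·cov(X,Y)
= 0.04·0.36 + 0.04·1.69 + 0.08·0.624 = 0.13192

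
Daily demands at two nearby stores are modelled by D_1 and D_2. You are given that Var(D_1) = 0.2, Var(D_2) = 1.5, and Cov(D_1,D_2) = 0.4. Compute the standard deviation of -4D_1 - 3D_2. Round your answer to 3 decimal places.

Var(-4D_1 - 3D_2) = (-4)²·Var(D_1) + (-3)²·Var(D_2) + 2·(-4)·(-3)·Cov(D_1,D_2)
= 16·0.2 + 9·1.5 + 24·0.4 = 26.3
sd(-4D_1 - 3D_2) = √26.3 ≈ 5.128

5.128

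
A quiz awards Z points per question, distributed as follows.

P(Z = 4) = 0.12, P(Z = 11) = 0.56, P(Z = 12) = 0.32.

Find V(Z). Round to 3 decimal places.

5.930

E[Z] = (4)(0.12) + (11)(0.56) + (12)(0.32) = 10.48
E[Z²] = (4)²(0.12) + (11)²(0.56) + (12)²(0.32) = 115.76
V(Z) = E[Z²] − (E[Z])² = 115.76 − (10.48)² = 5.9296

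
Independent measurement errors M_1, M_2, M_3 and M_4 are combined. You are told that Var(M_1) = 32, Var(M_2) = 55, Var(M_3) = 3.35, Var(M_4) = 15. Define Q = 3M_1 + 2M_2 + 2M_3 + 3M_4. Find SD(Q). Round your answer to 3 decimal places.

25.620

By independence, Var(Q) = (3)²Var(M_1) + (2)²Var(M_2) + (2)²Var(M_3) + (3)²Var(M_4)
= (3)²·32 + (2)²·55 + (2)²·3.35 + (3)²·15 = 656.4
SD(Q) = √656.4 ≈ 25.620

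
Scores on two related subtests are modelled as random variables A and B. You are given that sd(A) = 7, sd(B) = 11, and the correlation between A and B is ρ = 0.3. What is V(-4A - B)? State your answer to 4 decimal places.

1089.8000

V(A) = (7)² = 49;  V(B) = (11)² = 121
Cov(A,B) = ρ·sd(A)·sd(B) = 0.3·7·11 = 23.1
V(-4A - B) = (-4)²·V(A) + (-1)²·V(B) + 2·(-4)·(-1)·Cov(A,B)
= 16·49 + 1·121 + 8·23.1 = 1089.8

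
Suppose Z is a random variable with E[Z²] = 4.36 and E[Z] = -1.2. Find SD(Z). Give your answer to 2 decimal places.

var(Z) = 4.36 − (-1.2)² = 2.92
SD(Z) = √2.92 ≈ 1.71

1.71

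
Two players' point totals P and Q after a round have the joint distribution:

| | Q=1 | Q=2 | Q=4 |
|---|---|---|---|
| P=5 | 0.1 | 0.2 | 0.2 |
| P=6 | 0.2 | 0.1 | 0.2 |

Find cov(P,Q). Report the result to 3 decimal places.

-0.050

E[P] = 5.5,  E[Q] = 2.5
E[PQ] = 13.7
cov(P,Q) = E[PQ] − E[P]E[Q] = 13.7 − (5.5)(2.5) = -0.05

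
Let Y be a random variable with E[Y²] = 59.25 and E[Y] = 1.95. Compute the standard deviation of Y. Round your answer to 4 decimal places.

Var(Y) = 59.25 − (1.95)² = 55.4475
σ(Y) = √55.4475 ≈ 7.4463

7.4463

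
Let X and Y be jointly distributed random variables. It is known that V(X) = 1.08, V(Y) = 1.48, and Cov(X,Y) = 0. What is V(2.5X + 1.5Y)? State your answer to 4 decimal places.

10.0800

V(2.5X + 1.5Y) = (2.5)²·V(X) + (1.5)²·V(Y) + 2·(2.5)·(1.5)·Cov(X,Y)
= 6.25·1.08 + 2.25·1.48 + 7.5·0 = 10.08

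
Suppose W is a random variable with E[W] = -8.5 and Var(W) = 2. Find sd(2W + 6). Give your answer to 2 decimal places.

Var(2W + 6) = (2)²·2 = 8
sd(2W + 6) = √8 ≈ 2.83

2.83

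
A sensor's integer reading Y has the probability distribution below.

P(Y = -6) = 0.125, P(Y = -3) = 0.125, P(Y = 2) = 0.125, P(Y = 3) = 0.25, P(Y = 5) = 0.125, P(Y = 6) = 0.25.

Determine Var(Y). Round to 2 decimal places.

E[Y] = (-6)(0.125) + (-3)(0.125) + (2)(0.125) + (3)(0.25) + (5)(0.125) + (6)(0.25) = 2
E[Y²] = (-6)²(0.125) + (-3)²(0.125) + (2)²(0.125) + (3)²(0.25) + (5)²(0.125) + (6)²(0.25) = 20.5
Var(Y) = E[Y²] − (E[Y])² = 20.5 − (2)² = 16.5

16.50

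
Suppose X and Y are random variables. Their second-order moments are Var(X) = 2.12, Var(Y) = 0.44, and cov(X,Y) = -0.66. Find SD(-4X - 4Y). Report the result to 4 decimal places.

4.4542

Var(-4X - 4Y) = (-4)²·Var(X) + (-4)²·Var(Y) + 2·(-4)·(-4)·cov(X,Y)
= 16·2.12 + 16·0.44 + 32·-0.66 = 19.84
SD(-4X - 4Y) = √19.84 ≈ 4.4542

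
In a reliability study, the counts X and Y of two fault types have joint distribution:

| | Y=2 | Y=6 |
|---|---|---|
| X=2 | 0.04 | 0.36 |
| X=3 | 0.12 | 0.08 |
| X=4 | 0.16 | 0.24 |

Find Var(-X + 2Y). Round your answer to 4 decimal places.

16.6464

E[X] = 3,  E[Y] = 4.72,  E[XY] = 13.68
Var(X) = 9.8 − (3)² = 0.8;  Var(Y) = 25.76 − (4.72)² = 3.4816
cov(X,Y) = 13.68 − (3)(4.72) = -0.48
Var(-X + 2Y) = (-1)²·0.8 + (2)²·3.4816 + 2·(-1)·(2)·-0.48 = 16.6464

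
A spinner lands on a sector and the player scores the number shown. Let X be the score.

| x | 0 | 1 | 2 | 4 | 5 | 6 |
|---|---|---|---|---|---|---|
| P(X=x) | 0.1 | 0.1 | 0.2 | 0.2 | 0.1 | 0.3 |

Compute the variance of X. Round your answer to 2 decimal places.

E[X] = (0)(0.1) + (1)(0.1) + (2)(0.2) + (4)(0.2) + (5)(0.1) + (6)(0.3) = 3.6
E[X²] = (0)²(0.1) + (1)²(0.1) + (2)²(0.2) + (4)²(0.2) + (5)²(0.1) + (6)²(0.3) = 17.4
V(X) = E[X²] − (E[X])² = 17.4 − (3.6)² = 4.44

4.44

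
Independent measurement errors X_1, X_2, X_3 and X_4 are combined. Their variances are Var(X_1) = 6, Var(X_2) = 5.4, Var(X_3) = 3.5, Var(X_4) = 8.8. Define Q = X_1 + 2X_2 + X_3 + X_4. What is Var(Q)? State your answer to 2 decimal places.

By independence, Var(Q) = (1)²Var(X_1) + (2)²Var(X_2) + (1)²Var(X_3) + (1)²Var(X_4)
= (1)²·6 + (2)²·5.4 + (1)²·3.5 + (1)²·8.8 = 39.9

39.90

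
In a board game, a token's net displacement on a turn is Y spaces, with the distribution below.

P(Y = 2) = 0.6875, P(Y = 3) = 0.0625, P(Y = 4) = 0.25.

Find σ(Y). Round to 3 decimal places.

E[Y] = (2)(0.6875) + (3)(0.0625) + (4)(0.25) = 2.5625
E[Y²] = (2)²(0.6875) + (3)²(0.0625) + (4)²(0.25) = 7.3125
Var(Y) = E[Y²] − (E[Y])² = 7.3125 − (2.5625)² = 0.74609375
σ(Y) = √0.74609375 ≈ 0.864

0.864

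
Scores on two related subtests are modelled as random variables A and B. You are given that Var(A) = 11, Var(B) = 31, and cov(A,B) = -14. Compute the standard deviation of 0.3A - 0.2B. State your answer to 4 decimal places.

Var(0.3A - 0.2B) = (0.3)²·Var(A) + (-0.2)²·Var(B) + 2·(0.3)·(-0.2)·cov(A,B)
= 0.09·11 + 0.04·31 + -0.12·-14 = 3.91
sd(0.3A - 0.2B) = √3.91 ≈ 1.9774

1.9774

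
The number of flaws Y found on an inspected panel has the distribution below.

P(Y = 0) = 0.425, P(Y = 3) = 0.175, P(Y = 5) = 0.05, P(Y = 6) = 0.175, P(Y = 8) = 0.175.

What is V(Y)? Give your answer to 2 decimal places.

9.92

E[Y] = (0)(0.425) + (3)(0.175) + (5)(0.05) + (6)(0.175) + (8)(0.175) = 3.225
E[Y²] = (0)²(0.425) + (3)²(0.175) + (5)²(0.05) + (6)²(0.175) + (8)²(0.175) = 20.325
V(Y) = E[Y²] − (E[Y])² = 20.325 − (3.225)² = 9.924375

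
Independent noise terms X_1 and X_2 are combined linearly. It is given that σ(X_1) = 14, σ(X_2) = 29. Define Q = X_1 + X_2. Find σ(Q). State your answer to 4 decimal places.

32.2025

Var(X_1) = 196, Var(X_2) = 841
By independence, Var(Q) = (1)²Var(X_1) + (1)²Var(X_2)
= (1)²·196 + (1)²·841 = 1037
σ(Q) = √1037 ≈ 32.2025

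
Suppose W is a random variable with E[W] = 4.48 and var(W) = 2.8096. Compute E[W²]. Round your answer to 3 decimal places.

E[W²] = var(W) + (E[W])² = 2.8096 + (4.48)² = 22.88

22.880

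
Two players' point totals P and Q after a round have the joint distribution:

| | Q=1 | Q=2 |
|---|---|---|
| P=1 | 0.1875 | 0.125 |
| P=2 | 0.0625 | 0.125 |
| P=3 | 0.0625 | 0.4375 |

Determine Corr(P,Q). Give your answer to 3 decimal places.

E[P] = 2.1875,  E[Q] = 1.6875
E[PQ] = 3.875
Cov(P,Q) = E[PQ] − E[P]E[Q] = 3.875 − (2.1875)(1.6875) = 0.18359375
var(P) = 0.77734375,  var(Q) = 0.21484375
ρ = 0.18359375 / √(0.77734375·0.21484375) ≈ 0.449

0.449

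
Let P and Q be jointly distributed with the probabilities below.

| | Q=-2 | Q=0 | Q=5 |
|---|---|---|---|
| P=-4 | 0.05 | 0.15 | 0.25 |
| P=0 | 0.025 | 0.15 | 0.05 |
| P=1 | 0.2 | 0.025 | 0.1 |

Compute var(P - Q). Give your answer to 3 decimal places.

E[P] = -1.475,  E[Q] = 1.45,  E[PQ] = -4.5
var(P) = 7.525 − (-1.475)² = 5.349375;  var(Q) = 11.1 − (1.45)² = 8.9975
Cov(P,Q) = -4.5 − (-1.475)(1.45) = -2.36125
var(P - Q) = (1)²·5.349375 + (-1)²·8.9975 + 2·(1)·(-1)·-2.36125 = 19.069375

19.069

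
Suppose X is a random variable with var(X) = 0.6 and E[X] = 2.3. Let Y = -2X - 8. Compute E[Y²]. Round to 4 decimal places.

E[-2X - 8] = -2·2.3 − 8 = -12.6
var(-2X - 8) = (-2)²·0.6 = 2.4
E[Y²] = var(Y) + (E[Y])² = 2.4 + (-12.6)² = 161.16

161.1600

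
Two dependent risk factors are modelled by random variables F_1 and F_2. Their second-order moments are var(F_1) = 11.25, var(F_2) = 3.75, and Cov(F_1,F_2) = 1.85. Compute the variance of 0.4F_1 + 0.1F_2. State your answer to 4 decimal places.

var(0.4F_1 + 0.1F_2) = (0.4)²·var(F_1) + (0.1)²·var(F_2) + 2·(0.4)·(0.1)·Cov(F_1,F_2)
= 0.16·11.25 + 0.01·3.75 + 0.08·1.85 = 1.9855

1.9855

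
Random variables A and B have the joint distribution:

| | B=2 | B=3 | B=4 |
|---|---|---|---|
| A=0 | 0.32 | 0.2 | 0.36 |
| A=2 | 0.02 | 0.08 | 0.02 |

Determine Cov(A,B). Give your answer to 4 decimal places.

E[A] = 0.24,  E[B] = 3.04
E[AB] = 0.72
Cov(A,B) = E[AB] − E[A]E[B] = 0.72 − (0.24)(3.04) = -0.0096

-0.0096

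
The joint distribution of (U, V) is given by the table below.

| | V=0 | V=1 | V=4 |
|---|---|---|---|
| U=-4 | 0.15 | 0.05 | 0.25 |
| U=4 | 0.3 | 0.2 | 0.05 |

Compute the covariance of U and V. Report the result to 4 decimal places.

-3.1800

E[U] = 0.4,  E[V] = 1.45
E[UV] = -2.6
cov(U,V) = E[UV] − E[U]E[V] = -2.6 − (0.4)(1.45) = -3.18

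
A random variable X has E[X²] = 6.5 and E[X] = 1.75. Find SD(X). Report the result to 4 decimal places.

Var(X) = 6.5 − (1.75)² = 3.4375
SD(X) = √3.4375 ≈ 1.8540

1.8540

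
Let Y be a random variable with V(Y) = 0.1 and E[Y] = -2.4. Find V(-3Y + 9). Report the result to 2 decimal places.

0.90

V(-3Y + 9) = (-3)²·V(Y) = 9·0.1 = 0.9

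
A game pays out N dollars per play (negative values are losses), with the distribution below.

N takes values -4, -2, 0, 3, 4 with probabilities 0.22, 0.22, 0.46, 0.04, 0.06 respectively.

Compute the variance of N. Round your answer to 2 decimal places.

4.80

E[N] = (-4)(0.22) + (-2)(0.22) + (0)(0.46) + (3)(0.04) + (4)(0.06) = -0.96
E[N²] = (-4)²(0.22) + (-2)²(0.22) + (0)²(0.46) + (3)²(0.04) + (4)²(0.06) = 5.72
var(N) = E[N²] − (E[N])² = 5.72 − (-0.96)² = 4.7984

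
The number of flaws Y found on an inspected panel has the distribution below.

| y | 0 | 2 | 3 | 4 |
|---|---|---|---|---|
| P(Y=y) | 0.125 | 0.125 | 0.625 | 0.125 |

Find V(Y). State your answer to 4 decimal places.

E[Y] = (0)(0.125) + (2)(0.125) + (3)(0.625) + (4)(0.125) = 2.625
E[Y²] = (0)²(0.125) + (2)²(0.125) + (3)²(0.625) + (4)²(0.125) = 8.125
V(Y) = E[Y²] − (E[Y])² = 8.125 − (2.625)² = 1.234375

1.2344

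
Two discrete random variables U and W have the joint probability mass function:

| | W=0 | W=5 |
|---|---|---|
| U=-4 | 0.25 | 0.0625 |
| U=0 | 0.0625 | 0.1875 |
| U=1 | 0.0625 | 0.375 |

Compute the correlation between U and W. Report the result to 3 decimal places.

E[U] = -0.8125,  E[W] = 3.125
E[UW] = 0.625
cov(U,W) = E[UW] − E[U]E[W] = 0.625 − (-0.8125)(3.125) = 3.1640625
Var(U) = 4.77734375,  Var(W) = 5.859375
ρ = 3.1640625 / √(4.77734375·5.859375) ≈ 0.598

0.598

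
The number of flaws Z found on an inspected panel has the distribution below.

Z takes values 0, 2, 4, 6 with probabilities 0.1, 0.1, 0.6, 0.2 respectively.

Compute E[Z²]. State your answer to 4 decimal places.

17.2000

E[Z²] = (0)²(0.1) + (2)²(0.1) + (4)²(0.6) + (6)²(0.2) = 17.2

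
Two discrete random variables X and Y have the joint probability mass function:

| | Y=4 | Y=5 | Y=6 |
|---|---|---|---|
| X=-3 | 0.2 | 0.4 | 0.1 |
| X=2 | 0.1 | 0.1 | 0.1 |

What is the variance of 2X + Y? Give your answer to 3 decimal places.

E[X] = -1.5,  E[Y] = 4.9,  E[XY] = -7.2
Var(X) = 7.5 − (-1.5)² = 5.25;  Var(Y) = 24.5 − (4.9)² = 0.49
cov(X,Y) = -7.2 − (-1.5)(4.9) = 0.15
Var(2X + Y) = (2)²·5.25 + (1)²·0.49 + 2·(2)·(1)·0.15 = 22.09

22.090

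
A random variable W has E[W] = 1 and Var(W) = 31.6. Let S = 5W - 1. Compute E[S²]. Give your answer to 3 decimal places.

E[5W - 1] = 5·1 − 1 = 4
Var(5W - 1) = (5)²·31.6 = 790
E[S²] = Var(S) + (E[S])² = 790 + (4)² = 806

806.000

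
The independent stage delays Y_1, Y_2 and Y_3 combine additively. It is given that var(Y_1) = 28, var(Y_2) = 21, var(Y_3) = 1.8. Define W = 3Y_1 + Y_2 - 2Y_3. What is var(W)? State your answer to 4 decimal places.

By independence, var(W) = (3)²var(Y_1) + (1)²var(Y_2) + (-2)²var(Y_3)
= (3)²·28 + (1)²·21 + (-2)²·1.8 = 280.2

280.2000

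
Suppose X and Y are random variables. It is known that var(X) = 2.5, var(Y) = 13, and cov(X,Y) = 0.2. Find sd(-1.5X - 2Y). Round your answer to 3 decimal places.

var(-1.5X - 2Y) = (-1.5)²·var(X) + (-2)²·var(Y) + 2·(-1.5)·(-2)·cov(X,Y)
= 2.25·2.5 + 4·13 + 6·0.2 = 58.825
sd(-1.5X - 2Y) = √58.825 ≈ 7.670

7.670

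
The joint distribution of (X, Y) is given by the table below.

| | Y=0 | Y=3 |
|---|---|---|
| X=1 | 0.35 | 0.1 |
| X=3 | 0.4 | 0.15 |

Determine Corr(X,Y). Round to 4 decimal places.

0.0580

E[X] = 2.1,  E[Y] = 0.75
E[XY] = 1.65
cov(X,Y) = E[XY] − E[X]E[Y] = 1.65 − (2.1)(0.75) = 0.075
Var(X) = 0.99,  Var(Y) = 1.6875
ρ = 0.075 / √(0.99·1.6875) ≈ 0.0580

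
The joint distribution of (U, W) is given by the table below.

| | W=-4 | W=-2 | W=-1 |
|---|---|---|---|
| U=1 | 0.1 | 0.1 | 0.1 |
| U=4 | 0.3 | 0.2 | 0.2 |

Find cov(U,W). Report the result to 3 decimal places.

E[U] = 3.1,  E[W] = -2.5
E[UW] = -7.9
cov(U,W) = E[UW] − E[U]E[W] = -7.9 − (3.1)(-2.5) = -0.15

-0.150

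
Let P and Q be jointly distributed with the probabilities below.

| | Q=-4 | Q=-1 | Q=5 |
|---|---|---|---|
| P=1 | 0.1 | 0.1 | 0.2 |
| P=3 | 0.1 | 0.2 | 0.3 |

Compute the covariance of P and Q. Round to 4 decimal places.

E[P] = 2.2,  E[Q] = 1.4
E[PQ] = 3.2
Cov(P,Q) = E[PQ] − E[P]E[Q] = 3.2 − (2.2)(1.4) = 0.12

0.1200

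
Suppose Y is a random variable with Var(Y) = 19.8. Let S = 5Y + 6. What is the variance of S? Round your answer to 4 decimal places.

Var(5Y + 6) = (5)²·Var(Y) = 25·19.8 = 495

495.0000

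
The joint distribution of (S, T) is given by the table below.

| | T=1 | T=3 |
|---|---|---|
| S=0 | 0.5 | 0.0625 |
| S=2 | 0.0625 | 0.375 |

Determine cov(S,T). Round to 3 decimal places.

E[S] = 0.875,  E[T] = 1.875
E[ST] = 2.375
cov(S,T) = E[ST] − E[S]E[T] = 2.375 − (0.875)(1.875) = 0.734375

0.734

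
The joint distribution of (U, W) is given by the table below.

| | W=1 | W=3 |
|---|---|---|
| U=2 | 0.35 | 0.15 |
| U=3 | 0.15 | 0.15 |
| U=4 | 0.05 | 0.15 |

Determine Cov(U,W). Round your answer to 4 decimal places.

E[U] = 2.7,  E[W] = 1.9
E[UW] = 5.4
Cov(U,W) = E[UW] − E[U]E[W] = 5.4 − (2.7)(1.9) = 0.27

0.2700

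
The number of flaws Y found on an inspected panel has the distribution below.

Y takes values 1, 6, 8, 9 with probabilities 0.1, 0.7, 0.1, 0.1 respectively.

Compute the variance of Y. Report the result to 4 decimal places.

3.8000

E[Y] = (1)(0.1) + (6)(0.7) + (8)(0.1) + (9)(0.1) = 6
E[Y²] = (1)²(0.1) + (6)²(0.7) + (8)²(0.1) + (9)²(0.1) = 39.8
V(Y) = E[Y²] − (E[Y])² = 39.8 − (6)² = 3.8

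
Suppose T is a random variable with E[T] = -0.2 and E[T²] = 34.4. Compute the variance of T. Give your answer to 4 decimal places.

var(T) = 34.4 − (-0.2)² = 34.36

34.3600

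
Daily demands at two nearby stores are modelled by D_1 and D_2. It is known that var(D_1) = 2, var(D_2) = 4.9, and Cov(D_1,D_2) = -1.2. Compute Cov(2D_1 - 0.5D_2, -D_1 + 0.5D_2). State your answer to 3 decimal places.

-7.025

Cov(2D_1 - 0.5D_2, -D_1 + 0.5D_2) = (2)(-1)var(D_1) + (-0.5)(0.5)var(D_2) + [(2)(0.5) + (-0.5)(-1)]Cov(D_1,D_2)
= -2·2 + -0.25·4.9 + 1.5·-1.2 = -7.025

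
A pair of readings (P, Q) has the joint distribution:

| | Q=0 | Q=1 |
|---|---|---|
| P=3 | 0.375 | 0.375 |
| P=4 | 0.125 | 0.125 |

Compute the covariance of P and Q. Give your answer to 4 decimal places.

0.0000

E[P] = 3.25,  E[Q] = 0.5
E[PQ] = 1.625
Cov(P,Q) = E[PQ] − E[P]E[Q] = 1.625 − (3.25)(0.5) = 0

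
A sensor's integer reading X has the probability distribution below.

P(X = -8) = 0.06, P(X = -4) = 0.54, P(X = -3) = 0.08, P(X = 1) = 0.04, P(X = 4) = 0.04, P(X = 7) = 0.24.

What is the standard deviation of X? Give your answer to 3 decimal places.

E[X] = (-8)(0.06) + (-4)(0.54) + (-3)(0.08) + (1)(0.04) + (4)(0.04) + (7)(0.24) = -1
E[X²] = (-8)²(0.06) + (-4)²(0.54) + (-3)²(0.08) + (1)²(0.04) + (4)²(0.04) + (7)²(0.24) = 25.64
V(X) = E[X²] − (E[X])² = 25.64 − (-1)² = 24.64
SD(X) = √24.64 ≈ 4.964

4.964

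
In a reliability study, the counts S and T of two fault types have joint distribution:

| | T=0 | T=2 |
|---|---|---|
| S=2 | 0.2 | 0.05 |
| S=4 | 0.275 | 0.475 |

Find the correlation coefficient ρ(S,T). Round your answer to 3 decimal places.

0.376

E[S] = 3.5,  E[T] = 1.05
E[ST] = 4
cov(S,T) = E[ST] − E[S]E[T] = 4 − (3.5)(1.05) = 0.325
var(S) = 0.75,  var(T) = 0.9975
ρ = 0.325 / √(0.75·0.9975) ≈ 0.376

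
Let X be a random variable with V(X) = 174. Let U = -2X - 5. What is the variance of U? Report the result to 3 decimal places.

696.000

V(-2X - 5) = (-2)²·V(X) = 4·174 = 696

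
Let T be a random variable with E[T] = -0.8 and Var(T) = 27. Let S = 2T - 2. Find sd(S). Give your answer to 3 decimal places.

Var(2T - 2) = (2)²·27 = 108
sd(S) = √108 ≈ 10.392

10.392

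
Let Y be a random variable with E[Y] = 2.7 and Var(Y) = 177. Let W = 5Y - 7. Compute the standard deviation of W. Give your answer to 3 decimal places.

Var(5Y - 7) = (5)²·177 = 4425
sd(W) = √4425 ≈ 66.521

66.521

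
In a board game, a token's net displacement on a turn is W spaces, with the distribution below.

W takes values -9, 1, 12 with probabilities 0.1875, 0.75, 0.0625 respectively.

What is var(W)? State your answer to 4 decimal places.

24.9023

E[W] = (-9)(0.1875) + (1)(0.75) + (12)(0.0625) = -0.1875
E[W²] = (-9)²(0.1875) + (1)²(0.75) + (12)²(0.0625) = 24.9375
var(W) = E[W²] − (E[W])² = 24.9375 − (-0.1875)² = 24.90234375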